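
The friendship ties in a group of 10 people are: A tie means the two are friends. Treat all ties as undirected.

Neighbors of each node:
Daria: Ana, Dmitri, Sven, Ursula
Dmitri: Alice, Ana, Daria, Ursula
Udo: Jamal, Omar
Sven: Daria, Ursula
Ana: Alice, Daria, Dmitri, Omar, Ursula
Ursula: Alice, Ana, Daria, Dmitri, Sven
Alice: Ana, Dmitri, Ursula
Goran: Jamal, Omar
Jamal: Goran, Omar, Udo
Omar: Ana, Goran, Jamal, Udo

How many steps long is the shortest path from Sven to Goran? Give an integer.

4

One shortest route is Sven – Ursula – Ana – Omar – Goran, which uses 4 edges, and at distance 3 from Sven we only reach {Omar}, which does not include Goran. So d(Sven,Goran) = 4.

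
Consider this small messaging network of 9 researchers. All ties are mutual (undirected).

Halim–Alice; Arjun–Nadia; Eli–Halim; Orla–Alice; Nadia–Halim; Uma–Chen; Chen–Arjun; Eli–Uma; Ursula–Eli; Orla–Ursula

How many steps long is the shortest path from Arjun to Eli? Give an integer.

3

One shortest route is Arjun – Nadia – Halim – Eli, which uses 3 edges, and at distance 2 from Arjun we only reach {Halim, Uma}, which does not include Eli. So d(Arjun,Eli) = 3.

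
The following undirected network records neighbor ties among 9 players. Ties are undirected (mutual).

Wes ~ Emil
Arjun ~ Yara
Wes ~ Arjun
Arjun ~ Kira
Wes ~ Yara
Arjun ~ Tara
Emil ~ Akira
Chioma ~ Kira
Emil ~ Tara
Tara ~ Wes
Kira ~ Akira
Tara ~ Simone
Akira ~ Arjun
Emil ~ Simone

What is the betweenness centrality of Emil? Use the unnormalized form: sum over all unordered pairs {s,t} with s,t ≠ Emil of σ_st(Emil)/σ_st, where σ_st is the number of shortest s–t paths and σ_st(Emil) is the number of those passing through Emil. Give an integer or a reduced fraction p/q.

Pairs whose geodesics pass through Emil — Yara–Simone: 1/3; Simone–Kira: 1/2; Simone–Akira: 1; Simone–Wes: 1/2; Simone–Chioma: 1/2; Tara–Akira: 1/2; Akira–Wes: 1/2.
All other pairs contribute 0.
Summing the contributions gives betweenness(Emil) = 23/6.

23/6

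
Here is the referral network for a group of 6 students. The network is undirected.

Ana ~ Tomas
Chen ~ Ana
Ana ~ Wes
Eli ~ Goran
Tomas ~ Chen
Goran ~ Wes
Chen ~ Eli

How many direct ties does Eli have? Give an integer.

Eli is directly tied to Chen and Goran. That is 2 neighbors, so the degree of Eli is 2.

2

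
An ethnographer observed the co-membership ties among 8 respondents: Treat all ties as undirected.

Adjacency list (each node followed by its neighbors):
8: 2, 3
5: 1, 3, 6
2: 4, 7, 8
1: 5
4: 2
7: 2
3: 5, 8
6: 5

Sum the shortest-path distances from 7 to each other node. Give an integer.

Distances from 7: 1:5, 2:1, 3:3, 4:2, 5:4, 6:5, 8:2.
Sum = 5 + 1 + 3 + 2 + 4 + 5 + 2 = 22.

22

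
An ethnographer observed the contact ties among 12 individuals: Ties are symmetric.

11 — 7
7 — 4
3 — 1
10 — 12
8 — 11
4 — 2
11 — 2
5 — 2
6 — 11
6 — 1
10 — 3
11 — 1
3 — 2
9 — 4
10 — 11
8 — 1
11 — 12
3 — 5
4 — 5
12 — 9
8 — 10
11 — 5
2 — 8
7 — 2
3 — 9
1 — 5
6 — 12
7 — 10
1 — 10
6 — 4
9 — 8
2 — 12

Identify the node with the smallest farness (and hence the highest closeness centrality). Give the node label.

11

Farness (sum of distances to all others) for each node — 1:16, 2:15, 3:17, 4:17, 5:17, 6:18, 7:18, 8:17, 9:18, 10:16, 11:14, 12:17.
The smallest farness is 14, for 11, so 11 has the highest closeness.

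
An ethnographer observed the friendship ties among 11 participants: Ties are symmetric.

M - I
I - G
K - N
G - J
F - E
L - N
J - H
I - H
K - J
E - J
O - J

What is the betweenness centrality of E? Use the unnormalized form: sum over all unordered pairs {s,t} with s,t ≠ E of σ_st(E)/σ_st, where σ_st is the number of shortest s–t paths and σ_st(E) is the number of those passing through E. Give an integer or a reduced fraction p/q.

Pairs whose geodesics pass through E — J–F: 1; K–F: 1; H–F: 1; I–F: 2/2; O–F: 1; M–F: 2/2; N–F: 1; L–F: 1; G–F: 1.
All other pairs contribute 0.
Summing the contributions gives betweenness(E) = 9.

9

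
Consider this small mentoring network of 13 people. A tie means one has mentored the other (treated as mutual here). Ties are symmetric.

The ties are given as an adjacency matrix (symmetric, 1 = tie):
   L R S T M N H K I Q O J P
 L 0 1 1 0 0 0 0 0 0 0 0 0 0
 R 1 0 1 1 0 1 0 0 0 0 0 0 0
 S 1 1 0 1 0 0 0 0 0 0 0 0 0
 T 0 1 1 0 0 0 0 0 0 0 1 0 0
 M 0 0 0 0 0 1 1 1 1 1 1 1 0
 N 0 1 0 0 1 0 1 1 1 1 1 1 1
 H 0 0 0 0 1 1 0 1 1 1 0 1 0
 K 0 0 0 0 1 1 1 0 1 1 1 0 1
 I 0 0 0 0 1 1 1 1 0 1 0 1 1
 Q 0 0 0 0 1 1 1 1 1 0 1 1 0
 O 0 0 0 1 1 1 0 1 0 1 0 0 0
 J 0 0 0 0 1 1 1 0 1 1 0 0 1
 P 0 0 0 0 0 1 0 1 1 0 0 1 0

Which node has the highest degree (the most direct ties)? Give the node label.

Degrees — H:6, I:7, J:6, K:7, L:2, M:7, N:9, O:5, P:4, Q:7, R:4, S:3, T:3.
The maximum is 9, attained only by N.

N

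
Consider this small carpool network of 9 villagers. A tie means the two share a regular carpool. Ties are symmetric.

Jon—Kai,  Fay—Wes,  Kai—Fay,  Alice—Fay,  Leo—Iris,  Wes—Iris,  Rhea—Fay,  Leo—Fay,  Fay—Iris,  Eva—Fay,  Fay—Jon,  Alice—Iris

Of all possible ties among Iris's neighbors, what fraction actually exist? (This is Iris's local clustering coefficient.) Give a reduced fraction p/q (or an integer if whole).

1/2

Iris's neighbors: Alice, Fay, Leo, and Wes (k = 4).
Possible neighbor pairs: C(4,2) = 6. Edges among them: Alice–Fay, Fay–Leo, Fay–Wes → e = 3.
Clustering(Iris) = 3/6 = 1/2.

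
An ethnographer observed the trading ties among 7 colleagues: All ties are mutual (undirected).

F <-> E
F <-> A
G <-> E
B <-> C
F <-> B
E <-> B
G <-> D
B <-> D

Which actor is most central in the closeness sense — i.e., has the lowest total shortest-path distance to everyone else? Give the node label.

B

Farness (sum of distances to all others) for each node — A:14, B:8, C:13, D:11, E:9, F:9, G:12.
The smallest farness is 8, for B, so B has the highest closeness.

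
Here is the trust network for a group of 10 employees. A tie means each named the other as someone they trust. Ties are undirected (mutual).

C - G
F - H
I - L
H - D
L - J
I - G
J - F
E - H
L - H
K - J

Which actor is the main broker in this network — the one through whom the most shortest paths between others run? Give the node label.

Unnormalized betweenness of each node: C:0, D:0, E:0, F:3, G:8, H:17, I:14, J:10, K:0, L:21.
L has the largest value, 21, making it the main broker — the node through which the most shortest paths run.

L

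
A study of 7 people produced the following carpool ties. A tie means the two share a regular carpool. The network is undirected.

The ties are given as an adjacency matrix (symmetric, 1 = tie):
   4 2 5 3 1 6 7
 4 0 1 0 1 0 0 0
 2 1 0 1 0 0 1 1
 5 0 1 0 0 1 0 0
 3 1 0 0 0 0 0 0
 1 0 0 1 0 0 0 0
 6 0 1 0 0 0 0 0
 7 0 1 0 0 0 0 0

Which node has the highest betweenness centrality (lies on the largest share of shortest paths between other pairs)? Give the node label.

2

Unnormalized betweenness of each node: 1:0, 2:13, 3:0, 4:5, 5:5, 6:0, 7:0.
2 has the largest value, 13, making it the main broker — the node through which the most shortest paths run.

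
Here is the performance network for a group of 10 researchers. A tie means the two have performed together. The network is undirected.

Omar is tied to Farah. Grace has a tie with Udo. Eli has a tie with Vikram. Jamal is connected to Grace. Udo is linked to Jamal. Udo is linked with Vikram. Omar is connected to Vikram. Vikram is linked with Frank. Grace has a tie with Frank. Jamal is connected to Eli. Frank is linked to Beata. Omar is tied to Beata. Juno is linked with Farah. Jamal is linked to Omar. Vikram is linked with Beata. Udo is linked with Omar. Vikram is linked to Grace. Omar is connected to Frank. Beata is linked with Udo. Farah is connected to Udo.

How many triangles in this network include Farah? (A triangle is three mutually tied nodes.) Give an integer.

1

Farah's neighbors: Juno, Omar, and Udo.
Neighbor pairs that are themselves tied: Farah–Omar–Udo. Each forms one triangle with Farah, for 1 in total.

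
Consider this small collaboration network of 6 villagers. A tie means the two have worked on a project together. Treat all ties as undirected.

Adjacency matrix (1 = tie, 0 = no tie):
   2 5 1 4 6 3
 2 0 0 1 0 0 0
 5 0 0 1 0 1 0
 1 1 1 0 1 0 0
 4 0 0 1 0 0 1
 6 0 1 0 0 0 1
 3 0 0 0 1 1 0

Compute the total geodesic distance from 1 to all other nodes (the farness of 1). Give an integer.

7

Distances from 1: 2:1, 3:2, 4:1, 5:1, 6:2.
Sum = 1 + 2 + 1 + 1 + 2 = 7.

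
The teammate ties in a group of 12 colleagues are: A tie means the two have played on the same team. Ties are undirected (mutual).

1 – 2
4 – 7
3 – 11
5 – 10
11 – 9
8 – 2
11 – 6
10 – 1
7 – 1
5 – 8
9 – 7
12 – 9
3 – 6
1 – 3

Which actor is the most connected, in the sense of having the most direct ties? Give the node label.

1

Degrees — 1:4, 2:2, 3:3, 4:1, 5:2, 6:2, 7:3, 8:2, 9:3, 10:2, 11:3, 12:1.
The maximum is 4, attained only by 1.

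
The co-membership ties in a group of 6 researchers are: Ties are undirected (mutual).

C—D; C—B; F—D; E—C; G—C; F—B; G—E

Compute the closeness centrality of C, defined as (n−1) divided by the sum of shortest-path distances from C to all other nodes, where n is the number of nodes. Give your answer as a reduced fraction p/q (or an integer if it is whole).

5/6

Distances from C: B:1, D:1, E:1, F:2, G:1. Sum = 6.
n = 6, so closeness = 5/6.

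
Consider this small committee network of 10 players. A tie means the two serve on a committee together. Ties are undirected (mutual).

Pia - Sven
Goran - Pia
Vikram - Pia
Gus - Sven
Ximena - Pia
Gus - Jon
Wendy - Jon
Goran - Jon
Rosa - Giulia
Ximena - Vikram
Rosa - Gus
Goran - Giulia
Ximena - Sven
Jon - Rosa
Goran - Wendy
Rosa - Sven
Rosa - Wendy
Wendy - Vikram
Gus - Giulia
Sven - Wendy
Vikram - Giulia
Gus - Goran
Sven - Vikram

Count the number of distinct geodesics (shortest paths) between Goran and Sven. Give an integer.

The shortest distance is 2. The length-2 paths are: Goran–Pia–Sven; Goran–Wendy–Sven; Goran–Gus–Sven.
That gives 3 distinct shortest paths.

3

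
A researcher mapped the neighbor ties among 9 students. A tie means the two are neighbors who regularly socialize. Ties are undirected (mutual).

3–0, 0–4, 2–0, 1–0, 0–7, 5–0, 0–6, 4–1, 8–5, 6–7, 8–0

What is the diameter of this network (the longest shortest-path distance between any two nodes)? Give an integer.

Eccentricity of each node (its greatest distance to any other): 0:1, 1:2, 2:2, 3:2, 4:2, 5:2, 6:2, 7:2, 8:2.
The maximum eccentricity is 2, realized for instance by the pair 4–6 via 4 – 0 – 6. So the diameter is 2.

2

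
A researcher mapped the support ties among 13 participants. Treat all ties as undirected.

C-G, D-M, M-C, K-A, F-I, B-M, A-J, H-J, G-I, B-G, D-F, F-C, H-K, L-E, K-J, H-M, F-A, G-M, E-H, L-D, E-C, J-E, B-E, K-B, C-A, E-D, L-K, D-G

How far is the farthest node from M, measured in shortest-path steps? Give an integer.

2

Distances from M: A:2, B:1, C:1, D:1, E:2, F:2, G:1, H:1, I:2, J:2, K:2, L:2.
The largest is 2 (to F, L, E, A, K, I, and J), so the eccentricity of M is 2.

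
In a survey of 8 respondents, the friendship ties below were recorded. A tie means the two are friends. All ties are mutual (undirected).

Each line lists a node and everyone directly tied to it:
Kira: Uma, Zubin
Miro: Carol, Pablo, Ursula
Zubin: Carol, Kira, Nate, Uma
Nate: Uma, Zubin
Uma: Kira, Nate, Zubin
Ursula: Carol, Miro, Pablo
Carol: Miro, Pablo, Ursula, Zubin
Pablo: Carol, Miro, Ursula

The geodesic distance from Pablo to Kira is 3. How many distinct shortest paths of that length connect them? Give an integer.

The shortest distance is 3, and the only length-3 path is Pablo–Carol–Zubin–Kira. So there is exactly 1 shortest path.

1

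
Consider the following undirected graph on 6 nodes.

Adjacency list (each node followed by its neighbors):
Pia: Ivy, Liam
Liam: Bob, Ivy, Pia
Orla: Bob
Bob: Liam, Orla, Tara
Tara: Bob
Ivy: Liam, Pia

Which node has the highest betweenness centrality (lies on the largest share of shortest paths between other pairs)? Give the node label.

Unnormalized betweenness of each node: Bob:7, Ivy:0, Liam:6, Orla:0, Pia:0, Tara:0.
Bob has the largest value, 7, making it the main broker — the node through which the most shortest paths run.

Bob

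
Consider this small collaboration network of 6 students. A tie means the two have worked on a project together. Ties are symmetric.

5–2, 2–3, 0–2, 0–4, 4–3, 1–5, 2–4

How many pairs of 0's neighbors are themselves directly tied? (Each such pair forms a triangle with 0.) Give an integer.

0's neighbors: 2 and 4.
Neighbor pairs that are themselves tied: 0–2–4. Each forms one triangle with 0, for 1 in total.

1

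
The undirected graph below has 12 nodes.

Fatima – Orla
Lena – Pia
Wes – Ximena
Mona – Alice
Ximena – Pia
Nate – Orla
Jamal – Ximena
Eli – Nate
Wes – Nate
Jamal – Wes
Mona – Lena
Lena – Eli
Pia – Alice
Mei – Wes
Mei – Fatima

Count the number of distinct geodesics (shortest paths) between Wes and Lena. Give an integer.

2

The shortest distance is 3. The length-3 paths are: Wes–Ximena–Pia–Lena; Wes–Nate–Eli–Lena.
That gives 2 distinct shortest paths.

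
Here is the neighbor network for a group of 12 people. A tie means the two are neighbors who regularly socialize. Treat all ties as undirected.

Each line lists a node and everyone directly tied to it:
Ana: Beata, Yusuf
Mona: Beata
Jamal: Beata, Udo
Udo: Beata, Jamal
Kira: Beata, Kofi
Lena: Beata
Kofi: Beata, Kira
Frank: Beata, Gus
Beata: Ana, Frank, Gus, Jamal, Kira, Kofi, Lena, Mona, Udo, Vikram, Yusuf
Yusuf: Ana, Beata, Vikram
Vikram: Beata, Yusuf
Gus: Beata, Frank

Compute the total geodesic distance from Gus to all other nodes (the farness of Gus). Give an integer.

Distances from Gus: Ana:2, Beata:1, Frank:1, Jamal:2, Kira:2, Kofi:2, Lena:2, Mona:2, Udo:2, Vikram:2, Yusuf:2.
Sum = 2 + 1 + 1 + 2 + 2 + 2 + 2 + 2 + 2 + 2 + 2 = 20.

20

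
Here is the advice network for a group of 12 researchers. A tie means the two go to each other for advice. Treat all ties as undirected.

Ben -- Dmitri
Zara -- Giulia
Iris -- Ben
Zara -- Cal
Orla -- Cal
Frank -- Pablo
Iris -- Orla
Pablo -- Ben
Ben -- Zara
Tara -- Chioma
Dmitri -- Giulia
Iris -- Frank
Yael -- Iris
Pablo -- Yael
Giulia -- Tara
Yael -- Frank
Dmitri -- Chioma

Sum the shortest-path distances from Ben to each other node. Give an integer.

Distances from Ben: Cal:2, Chioma:2, Dmitri:1, Frank:2, Giulia:2, Iris:1, Orla:2, Pablo:1, Tara:3, Yael:2, Zara:1.
Sum = 2 + 2 + 1 + 2 + 2 + 1 + 2 + 1 + 3 + 2 + 1 = 19.

19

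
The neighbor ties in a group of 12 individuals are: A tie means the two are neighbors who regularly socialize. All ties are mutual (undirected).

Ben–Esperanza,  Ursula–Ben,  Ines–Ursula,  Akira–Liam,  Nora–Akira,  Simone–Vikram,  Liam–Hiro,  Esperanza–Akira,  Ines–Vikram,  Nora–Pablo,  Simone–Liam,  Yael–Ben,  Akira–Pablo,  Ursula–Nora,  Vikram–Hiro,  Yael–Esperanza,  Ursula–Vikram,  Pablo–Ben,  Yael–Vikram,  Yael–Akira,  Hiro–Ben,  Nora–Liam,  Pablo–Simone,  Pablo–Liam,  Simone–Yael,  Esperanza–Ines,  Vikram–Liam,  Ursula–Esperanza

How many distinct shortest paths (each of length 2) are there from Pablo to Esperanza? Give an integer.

The shortest distance is 2. The length-2 paths are: Pablo–Ben–Esperanza; Pablo–Akira–Esperanza.
That gives 2 distinct shortest paths.

2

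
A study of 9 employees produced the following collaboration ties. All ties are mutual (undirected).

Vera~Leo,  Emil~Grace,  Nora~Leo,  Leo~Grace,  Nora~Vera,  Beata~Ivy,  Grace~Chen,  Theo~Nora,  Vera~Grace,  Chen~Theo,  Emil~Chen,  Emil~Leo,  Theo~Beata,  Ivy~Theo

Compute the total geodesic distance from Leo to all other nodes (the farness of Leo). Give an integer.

Distances from Leo: Beata:3, Chen:2, Emil:1, Grace:1, Ivy:3, Nora:1, Theo:2, Vera:1.
Sum = 3 + 2 + 1 + 1 + 3 + 1 + 2 + 1 = 14.

14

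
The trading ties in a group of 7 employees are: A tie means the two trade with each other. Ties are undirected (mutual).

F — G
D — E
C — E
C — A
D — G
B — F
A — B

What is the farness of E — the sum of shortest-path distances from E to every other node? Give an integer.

Distances from E: A:2, B:3, C:1, D:1, F:3, G:2.
Sum = 2 + 3 + 1 + 1 + 3 + 2 = 12.

12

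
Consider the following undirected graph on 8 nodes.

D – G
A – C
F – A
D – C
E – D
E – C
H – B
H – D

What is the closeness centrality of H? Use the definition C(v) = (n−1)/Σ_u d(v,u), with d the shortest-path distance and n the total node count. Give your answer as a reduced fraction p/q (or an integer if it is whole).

Distances from H: A:3, B:1, C:2, D:1, E:2, F:4, G:2. Sum = 15.
n = 8, so closeness = 7/15.

7/15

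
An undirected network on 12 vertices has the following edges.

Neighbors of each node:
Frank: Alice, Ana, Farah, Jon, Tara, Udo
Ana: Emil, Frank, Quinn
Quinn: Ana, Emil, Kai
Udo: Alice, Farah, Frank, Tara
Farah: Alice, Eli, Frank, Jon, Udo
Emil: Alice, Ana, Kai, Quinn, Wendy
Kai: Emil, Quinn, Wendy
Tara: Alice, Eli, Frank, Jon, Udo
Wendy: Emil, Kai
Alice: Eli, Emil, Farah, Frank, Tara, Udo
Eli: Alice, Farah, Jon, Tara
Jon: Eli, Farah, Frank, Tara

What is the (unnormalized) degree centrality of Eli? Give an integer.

4

Eli is directly tied to Alice, Farah, Jon, and Tara. That is 4 neighbors, so the degree of Eli is 4.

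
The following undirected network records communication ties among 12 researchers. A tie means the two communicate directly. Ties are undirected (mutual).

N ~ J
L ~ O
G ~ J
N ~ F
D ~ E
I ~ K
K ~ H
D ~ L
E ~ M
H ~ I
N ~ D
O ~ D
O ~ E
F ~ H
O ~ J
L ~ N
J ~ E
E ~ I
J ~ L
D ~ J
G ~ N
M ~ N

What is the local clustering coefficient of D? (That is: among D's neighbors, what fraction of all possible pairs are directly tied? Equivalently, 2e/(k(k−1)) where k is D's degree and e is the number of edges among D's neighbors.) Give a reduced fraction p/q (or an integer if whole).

D's neighbors: E, J, L, N, and O (k = 5).
Possible neighbor pairs: C(5,2) = 10. Edges among them: E–J, E–O, J–L, J–N, J–O, L–N, L–O → e = 7.
Clustering(D) = 7/10.

7/10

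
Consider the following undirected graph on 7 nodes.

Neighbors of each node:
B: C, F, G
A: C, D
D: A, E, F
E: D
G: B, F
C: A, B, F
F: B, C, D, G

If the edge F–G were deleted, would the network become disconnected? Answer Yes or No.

No

Even without that edge, F still reaches G via F – B – G, so the network stays connected. Not a bridge.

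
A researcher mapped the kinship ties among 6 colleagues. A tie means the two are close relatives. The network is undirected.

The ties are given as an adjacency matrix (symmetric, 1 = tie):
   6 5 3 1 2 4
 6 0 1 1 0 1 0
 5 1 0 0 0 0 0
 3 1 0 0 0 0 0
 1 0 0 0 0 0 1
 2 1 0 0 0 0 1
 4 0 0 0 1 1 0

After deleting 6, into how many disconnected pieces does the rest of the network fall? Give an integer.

3

Without 6, the remaining ties split the others into: {5}; {3}; {1, 2, 4}.
That's 3 separate components.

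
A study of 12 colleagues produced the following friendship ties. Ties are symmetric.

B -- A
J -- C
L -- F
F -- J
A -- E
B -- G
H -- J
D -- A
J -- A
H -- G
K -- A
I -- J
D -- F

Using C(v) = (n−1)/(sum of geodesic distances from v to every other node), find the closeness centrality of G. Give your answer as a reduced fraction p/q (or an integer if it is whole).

11/28

Distances from G: A:2, B:1, C:3, D:3, E:3, F:3, H:1, I:3, J:2, K:3, L:4. Sum = 28.
n = 12, so closeness = 11/28.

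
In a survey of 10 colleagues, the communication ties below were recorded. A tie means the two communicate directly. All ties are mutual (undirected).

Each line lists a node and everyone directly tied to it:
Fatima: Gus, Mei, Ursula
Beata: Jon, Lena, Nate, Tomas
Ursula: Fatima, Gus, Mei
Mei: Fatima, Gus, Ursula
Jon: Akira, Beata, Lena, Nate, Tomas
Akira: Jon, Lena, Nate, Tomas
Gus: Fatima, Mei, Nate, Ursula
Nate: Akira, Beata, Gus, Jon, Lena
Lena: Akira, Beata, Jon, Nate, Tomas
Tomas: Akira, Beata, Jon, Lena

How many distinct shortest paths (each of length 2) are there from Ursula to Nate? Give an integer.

1

The shortest distance is 2, and the only length-2 path is Ursula–Gus–Nate. So there is exactly 1 shortest path.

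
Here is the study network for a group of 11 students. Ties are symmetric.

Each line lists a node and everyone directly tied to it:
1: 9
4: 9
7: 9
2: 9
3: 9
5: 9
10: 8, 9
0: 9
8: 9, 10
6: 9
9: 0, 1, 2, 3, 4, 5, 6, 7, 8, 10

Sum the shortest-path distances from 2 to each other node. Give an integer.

Distances from 2: 0:2, 1:2, 3:2, 4:2, 5:2, 6:2, 7:2, 8:2, 9:1, 10:2.
Sum = 2 + 2 + 2 + 2 + 2 + 2 + 2 + 2 + 1 + 2 = 19.

19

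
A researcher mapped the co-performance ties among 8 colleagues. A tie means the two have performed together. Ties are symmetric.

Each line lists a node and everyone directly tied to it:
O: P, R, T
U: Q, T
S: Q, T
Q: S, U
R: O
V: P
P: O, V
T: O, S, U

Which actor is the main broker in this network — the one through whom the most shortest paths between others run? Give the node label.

O

Unnormalized betweenness of each node: O:14, P:6, Q:1/2, R:0, S:5/2, T:25/2, U:5/2, V:0.
O has the largest value, 14, making it the main broker — the node through which the most shortest paths run.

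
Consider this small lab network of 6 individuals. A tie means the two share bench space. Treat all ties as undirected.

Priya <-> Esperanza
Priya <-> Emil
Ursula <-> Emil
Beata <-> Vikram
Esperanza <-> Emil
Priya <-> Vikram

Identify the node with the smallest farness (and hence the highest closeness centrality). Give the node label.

Farness (sum of distances to all others) for each node — Beata:13, Emil:8, Esperanza:9, Priya:7, Ursula:12, Vikram:9.
The smallest farness is 7, for Priya, so Priya has the highest closeness.

Priya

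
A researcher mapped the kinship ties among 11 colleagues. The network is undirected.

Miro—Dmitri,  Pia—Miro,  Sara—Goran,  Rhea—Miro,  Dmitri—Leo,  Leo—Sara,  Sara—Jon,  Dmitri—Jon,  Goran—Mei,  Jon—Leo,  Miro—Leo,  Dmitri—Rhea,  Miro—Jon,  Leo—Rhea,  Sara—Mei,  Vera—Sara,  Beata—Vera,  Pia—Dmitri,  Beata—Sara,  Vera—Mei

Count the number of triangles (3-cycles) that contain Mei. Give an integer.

2

Mei's neighbors: Goran, Sara, and Vera.
Neighbor pairs that are themselves tied: Mei–Goran–Sara; Mei–Sara–Vera. Each forms one triangle with Mei, for 2 in total.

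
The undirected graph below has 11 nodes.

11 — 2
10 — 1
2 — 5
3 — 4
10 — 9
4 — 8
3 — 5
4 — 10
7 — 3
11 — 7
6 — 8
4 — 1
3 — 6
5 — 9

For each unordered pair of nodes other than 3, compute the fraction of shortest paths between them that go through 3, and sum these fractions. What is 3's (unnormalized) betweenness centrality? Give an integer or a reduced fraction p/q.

21

Pairs whose geodesics pass through 3 — 1–5: 1/2; 1–2: 1/2; 1–11: 1; 1–7: 1; 1–6: 1/2; 10–11: 1/2; 10–7: 1; 10–6: 1/2; 9–7: 1; 9–6: 1; 5–7: 1; 5–6: 1; 5–8: 2/2; 5–4: 1 … (+10 more pairs).
All other pairs contribute 0.
Summing the contributions gives betweenness(3) = 21.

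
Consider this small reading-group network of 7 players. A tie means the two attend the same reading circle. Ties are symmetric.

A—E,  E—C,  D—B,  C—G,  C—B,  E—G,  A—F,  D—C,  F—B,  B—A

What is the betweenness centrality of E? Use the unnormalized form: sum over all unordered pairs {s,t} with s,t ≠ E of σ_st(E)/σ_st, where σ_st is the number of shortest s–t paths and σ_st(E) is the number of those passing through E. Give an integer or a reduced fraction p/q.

Pairs whose geodesics pass through E — A–G: 1; A–C: 1/2; G–F: 1/2.
All other pairs contribute 0.
Summing the contributions gives betweenness(E) = 2.

2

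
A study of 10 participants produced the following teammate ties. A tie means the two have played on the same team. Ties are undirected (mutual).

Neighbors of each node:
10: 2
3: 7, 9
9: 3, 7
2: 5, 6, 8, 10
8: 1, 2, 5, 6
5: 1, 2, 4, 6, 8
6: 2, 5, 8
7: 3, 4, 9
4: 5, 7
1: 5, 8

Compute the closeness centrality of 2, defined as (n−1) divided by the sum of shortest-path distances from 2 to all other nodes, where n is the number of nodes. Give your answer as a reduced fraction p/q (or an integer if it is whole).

Distances from 2: 1:2, 3:4, 4:2, 5:1, 6:1, 7:3, 8:1, 9:4, 10:1. Sum = 19.
n = 10, so closeness = 9/19.

9/19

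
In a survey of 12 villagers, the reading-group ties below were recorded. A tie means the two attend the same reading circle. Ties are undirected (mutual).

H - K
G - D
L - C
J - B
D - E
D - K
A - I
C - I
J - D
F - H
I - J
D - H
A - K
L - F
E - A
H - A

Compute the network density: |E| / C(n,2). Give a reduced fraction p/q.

8/33

There are 16 edges and 12 nodes, so the maximum possible is C(12,2) = 66.
Density = 16/66 = 8/33.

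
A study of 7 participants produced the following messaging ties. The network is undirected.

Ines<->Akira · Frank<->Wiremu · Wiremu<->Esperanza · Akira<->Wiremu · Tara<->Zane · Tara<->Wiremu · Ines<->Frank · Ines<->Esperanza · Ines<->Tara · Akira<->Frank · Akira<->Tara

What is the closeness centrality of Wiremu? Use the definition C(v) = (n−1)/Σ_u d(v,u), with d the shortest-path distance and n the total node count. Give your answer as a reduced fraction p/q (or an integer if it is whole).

Distances from Wiremu: Akira:1, Esperanza:1, Frank:1, Ines:2, Tara:1, Zane:2. Sum = 8.
n = 7, so closeness = 6/8 = 3/4.

3/4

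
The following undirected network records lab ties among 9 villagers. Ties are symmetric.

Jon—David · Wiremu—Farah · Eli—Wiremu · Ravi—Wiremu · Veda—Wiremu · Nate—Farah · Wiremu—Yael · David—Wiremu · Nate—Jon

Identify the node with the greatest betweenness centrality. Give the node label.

Unnormalized betweenness of each node: David:5, Eli:0, Farah:5, Jon:1, Nate:1, Ravi:0, Veda:0, Wiremu:23, Yael:0.
Wiremu has the largest value, 23, making it the main broker — the node through which the most shortest paths run.

Wiremu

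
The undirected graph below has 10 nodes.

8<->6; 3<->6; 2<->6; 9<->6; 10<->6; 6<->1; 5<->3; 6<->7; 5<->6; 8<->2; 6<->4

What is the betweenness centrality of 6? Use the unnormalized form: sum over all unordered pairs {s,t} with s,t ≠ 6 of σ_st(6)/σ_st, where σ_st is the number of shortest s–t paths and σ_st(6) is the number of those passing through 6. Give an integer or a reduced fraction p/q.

34

Pairs whose geodesics pass through 6 — 9–3: 1; 9–4: 1; 9–10: 1; 9–1: 1; 9–8: 1; 9–5: 1; 9–7: 1; 9–2: 1; 3–4: 1; 3–10: 1; 3–1: 1; 3–8: 1; 3–7: 1; 3–2: 1 … (+20 more pairs).
All other pairs contribute 0.
Summing the contributions gives betweenness(6) = 34.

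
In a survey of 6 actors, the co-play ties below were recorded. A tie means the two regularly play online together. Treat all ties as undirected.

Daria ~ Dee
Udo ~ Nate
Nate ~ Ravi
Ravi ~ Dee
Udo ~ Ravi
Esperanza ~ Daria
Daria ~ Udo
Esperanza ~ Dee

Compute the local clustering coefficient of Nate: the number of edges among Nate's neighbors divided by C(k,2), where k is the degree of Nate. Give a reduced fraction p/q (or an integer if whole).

Nate's neighbors: Ravi and Udo (k = 2).
Possible neighbor pairs: C(2,2) = 1. Edges among them: Ravi–Udo → e = 1.
Clustering(Nate) = 1/1.

1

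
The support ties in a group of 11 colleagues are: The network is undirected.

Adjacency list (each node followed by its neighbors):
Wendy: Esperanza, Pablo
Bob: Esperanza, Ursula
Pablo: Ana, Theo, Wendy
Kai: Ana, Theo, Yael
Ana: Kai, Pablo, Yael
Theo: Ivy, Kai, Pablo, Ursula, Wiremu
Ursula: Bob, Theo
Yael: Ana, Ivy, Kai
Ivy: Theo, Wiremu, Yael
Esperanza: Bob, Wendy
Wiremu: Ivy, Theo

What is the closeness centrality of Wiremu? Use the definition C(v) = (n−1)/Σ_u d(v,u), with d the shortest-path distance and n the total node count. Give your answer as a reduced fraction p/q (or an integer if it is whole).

10/23

Distances from Wiremu: Ana:3, Bob:3, Esperanza:4, Ivy:1, Kai:2, Pablo:2, Theo:1, Ursula:2, Wendy:3, Yael:2. Sum = 23.
n = 11, so closeness = 10/23.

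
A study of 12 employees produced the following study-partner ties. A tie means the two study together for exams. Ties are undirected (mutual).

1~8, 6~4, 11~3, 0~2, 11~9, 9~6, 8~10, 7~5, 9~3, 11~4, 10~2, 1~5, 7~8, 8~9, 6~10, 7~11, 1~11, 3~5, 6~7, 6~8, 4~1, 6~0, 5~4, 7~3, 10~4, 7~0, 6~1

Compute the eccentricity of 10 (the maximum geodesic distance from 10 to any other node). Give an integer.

Distances from 10: 0:2, 1:2, 2:1, 3:3, 4:1, 5:2, 6:1, 7:2, 8:1, 9:2, 11:2.
The largest is 3 (to 3), so the eccentricity of 10 is 3.

3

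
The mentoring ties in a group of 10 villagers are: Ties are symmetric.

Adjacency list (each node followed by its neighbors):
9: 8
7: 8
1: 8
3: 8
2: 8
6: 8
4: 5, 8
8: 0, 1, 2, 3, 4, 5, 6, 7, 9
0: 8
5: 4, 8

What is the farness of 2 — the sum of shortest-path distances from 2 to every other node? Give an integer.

Distances from 2: 0:2, 1:2, 3:2, 4:2, 5:2, 6:2, 7:2, 8:1, 9:2.
Sum = 2 + 2 + 2 + 2 + 2 + 2 + 2 + 1 + 2 = 17.

17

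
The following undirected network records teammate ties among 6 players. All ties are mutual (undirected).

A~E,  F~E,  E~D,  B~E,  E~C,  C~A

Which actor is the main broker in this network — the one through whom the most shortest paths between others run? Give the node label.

Unnormalized betweenness of each node: A:0, B:0, C:0, D:0, E:9, F:0.
E has the largest value, 9, making it the main broker — the node through which the most shortest paths run.

E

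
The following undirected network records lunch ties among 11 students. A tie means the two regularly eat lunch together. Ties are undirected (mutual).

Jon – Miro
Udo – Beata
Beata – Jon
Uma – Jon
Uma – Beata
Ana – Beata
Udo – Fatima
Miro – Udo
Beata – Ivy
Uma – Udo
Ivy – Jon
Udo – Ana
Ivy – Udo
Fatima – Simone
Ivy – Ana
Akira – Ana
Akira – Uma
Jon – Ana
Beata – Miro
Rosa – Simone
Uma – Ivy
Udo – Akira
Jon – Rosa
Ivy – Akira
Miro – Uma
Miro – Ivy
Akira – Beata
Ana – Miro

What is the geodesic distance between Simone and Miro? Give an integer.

One shortest route is Simone – Rosa – Jon – Miro, which uses 3 edges, and at distance 2 from Simone we only reach {Jon, Udo}, which does not include Miro. So d(Simone,Miro) = 3.

3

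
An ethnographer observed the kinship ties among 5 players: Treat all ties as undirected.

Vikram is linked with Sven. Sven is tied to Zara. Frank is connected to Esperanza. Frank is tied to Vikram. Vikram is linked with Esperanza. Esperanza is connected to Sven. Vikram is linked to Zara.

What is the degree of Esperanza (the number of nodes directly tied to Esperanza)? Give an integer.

Esperanza is directly tied to Frank, Sven, and Vikram. That is 3 neighbors, so the degree of Esperanza is 3.

3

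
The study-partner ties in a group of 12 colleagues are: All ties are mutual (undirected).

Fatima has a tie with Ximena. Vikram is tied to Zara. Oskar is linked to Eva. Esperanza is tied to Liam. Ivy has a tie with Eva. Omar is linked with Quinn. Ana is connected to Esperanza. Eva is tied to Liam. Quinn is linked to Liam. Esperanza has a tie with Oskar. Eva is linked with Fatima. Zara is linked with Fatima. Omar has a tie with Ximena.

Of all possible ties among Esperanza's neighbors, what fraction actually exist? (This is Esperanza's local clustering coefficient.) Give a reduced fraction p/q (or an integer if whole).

Esperanza's neighbors: Ana, Liam, and Oskar (k = 3).
Possible neighbor pairs: C(3,2) = 3. Edges among them: none → e = 0.
Clustering(Esperanza) = 0/3 = 0.

0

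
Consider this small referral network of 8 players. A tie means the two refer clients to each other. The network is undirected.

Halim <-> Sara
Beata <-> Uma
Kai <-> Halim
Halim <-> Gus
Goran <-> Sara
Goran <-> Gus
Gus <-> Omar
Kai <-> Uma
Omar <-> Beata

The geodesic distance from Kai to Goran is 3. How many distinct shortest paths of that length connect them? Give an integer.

The shortest distance is 3. The length-3 paths are: Kai–Halim–Sara–Goran; Kai–Halim–Gus–Goran.
That gives 2 distinct shortest paths.

2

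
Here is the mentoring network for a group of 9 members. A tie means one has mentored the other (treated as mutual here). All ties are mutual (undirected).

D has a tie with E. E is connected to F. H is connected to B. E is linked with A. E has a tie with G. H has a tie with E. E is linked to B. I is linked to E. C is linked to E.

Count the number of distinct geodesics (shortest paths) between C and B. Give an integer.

1

The shortest distance is 2, and the only length-2 path is C–E–B. So there is exactly 1 shortest path.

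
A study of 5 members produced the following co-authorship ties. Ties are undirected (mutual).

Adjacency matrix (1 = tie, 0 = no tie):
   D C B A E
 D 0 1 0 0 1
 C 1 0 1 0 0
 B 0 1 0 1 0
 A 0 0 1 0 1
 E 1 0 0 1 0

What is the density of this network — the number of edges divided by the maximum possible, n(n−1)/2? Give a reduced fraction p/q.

1/2

There are 5 edges and 5 nodes, so the maximum possible is C(5,2) = 10.
Density = 5/10 = 1/2.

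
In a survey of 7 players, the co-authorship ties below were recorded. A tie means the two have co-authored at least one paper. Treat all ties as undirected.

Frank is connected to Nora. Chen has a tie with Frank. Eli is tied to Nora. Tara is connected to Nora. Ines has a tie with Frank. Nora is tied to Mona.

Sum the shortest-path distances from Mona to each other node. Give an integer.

Distances from Mona: Chen:3, Eli:2, Frank:2, Ines:3, Nora:1, Tara:2.
Sum = 3 + 2 + 2 + 3 + 1 + 2 = 13.

13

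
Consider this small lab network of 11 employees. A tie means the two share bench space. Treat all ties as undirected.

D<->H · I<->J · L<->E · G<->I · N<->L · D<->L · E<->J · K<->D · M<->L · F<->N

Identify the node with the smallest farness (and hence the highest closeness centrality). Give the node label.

L

Farness (sum of distances to all others) for each node — D:24, E:22, F:35, G:43, H:33, I:34, J:27, K:33, L:19, M:28, N:26.
The smallest farness is 19, for L, so L has the highest closeness.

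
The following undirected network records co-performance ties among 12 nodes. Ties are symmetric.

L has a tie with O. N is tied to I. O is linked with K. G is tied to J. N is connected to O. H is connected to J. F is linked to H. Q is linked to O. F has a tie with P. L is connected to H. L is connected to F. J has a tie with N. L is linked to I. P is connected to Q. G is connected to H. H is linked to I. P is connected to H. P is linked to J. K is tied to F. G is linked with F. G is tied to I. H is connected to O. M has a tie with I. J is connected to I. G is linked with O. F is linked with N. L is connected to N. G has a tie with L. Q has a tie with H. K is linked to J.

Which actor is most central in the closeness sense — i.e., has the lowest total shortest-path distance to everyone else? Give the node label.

H

Farness (sum of distances to all others) for each node — F:17, G:16, H:14, I:16, J:16, K:20, L:16, M:26, N:17, O:17, P:19, Q:20.
The smallest farness is 14, for H, so H has the highest closeness.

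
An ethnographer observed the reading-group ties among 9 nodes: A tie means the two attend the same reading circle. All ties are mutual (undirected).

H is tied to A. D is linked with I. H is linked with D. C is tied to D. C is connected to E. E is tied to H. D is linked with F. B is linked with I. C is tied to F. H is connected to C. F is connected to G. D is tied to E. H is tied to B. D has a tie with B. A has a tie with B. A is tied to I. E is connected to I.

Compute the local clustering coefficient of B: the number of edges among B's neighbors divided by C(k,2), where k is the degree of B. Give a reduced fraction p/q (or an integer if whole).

2/3

B's neighbors: A, D, H, and I (k = 4).
Possible neighbor pairs: C(4,2) = 6. Edges among them: A–H, A–I, D–H, D–I → e = 4.
Clustering(B) = 4/6 = 2/3.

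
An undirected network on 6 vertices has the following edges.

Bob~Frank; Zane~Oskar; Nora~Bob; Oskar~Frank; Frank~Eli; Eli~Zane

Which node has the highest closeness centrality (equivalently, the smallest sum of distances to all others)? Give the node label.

Frank

Farness (sum of distances to all others) for each node — Bob:9, Eli:9, Frank:7, Nora:13, Oskar:9, Zane:11.
The smallest farness is 7, for Frank, so Frank has the highest closeness.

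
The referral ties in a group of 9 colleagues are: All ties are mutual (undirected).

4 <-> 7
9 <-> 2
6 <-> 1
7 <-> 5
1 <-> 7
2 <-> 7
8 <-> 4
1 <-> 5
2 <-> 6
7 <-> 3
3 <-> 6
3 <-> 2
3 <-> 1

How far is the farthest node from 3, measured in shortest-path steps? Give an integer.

3

Distances from 3: 1:1, 2:1, 4:2, 5:2, 6:1, 7:1, 8:3, 9:2.
The largest is 3 (to 8), so the eccentricity of 3 is 3.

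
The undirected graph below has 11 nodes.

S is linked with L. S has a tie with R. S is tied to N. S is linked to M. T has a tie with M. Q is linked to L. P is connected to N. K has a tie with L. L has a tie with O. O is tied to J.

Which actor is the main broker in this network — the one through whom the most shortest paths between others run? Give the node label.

S

Unnormalized betweenness of each node: J:0, K:0, L:29, M:9, N:9, O:9, P:0, Q:0, R:0, S:33, T:0.
S has the largest value, 33, making it the main broker — the node through which the most shortest paths run.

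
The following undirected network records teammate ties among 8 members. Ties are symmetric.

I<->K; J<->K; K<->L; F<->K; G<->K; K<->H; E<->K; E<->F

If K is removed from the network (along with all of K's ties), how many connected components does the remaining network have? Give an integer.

6

Without K, the remaining ties split the others into: {G}; {H}; {E, F}; {I}; {J}; {L}.
That's 6 separate components.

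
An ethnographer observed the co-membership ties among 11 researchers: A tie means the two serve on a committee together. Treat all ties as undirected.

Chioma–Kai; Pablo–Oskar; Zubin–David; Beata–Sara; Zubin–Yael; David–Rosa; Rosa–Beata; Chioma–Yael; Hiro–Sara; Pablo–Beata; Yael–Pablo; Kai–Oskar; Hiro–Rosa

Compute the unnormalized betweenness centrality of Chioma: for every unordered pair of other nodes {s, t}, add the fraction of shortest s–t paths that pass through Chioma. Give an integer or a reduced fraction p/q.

3

Pairs whose geodesics pass through Chioma — Kai–David: 1; Kai–Zubin: 1; Kai–Yael: 1.
All other pairs contribute 0.
Summing the contributions gives betweenness(Chioma) = 3.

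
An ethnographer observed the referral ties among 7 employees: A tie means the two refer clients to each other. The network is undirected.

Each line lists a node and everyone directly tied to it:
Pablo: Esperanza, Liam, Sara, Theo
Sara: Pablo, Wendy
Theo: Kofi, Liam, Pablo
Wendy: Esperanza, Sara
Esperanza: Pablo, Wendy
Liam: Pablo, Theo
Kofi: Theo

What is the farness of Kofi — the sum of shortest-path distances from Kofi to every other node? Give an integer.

15

Distances from Kofi: Esperanza:3, Liam:2, Pablo:2, Sara:3, Theo:1, Wendy:4.
Sum = 3 + 2 + 2 + 3 + 1 + 4 = 15.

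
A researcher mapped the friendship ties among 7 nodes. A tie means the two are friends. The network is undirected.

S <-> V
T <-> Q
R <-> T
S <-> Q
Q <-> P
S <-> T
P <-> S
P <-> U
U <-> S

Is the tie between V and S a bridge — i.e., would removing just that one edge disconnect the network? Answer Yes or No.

Without the V–S edge there is no alternate route between V and S, so the network disconnects. It is a bridge.

Yes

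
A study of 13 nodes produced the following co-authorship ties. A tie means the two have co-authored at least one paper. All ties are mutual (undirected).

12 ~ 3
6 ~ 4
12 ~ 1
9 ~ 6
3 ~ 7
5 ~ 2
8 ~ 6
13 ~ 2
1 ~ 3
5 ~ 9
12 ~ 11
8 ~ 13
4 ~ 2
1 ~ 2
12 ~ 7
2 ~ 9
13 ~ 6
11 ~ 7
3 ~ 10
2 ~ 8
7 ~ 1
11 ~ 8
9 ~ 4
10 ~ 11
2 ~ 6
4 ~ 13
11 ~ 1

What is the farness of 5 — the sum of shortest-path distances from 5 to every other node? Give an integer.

28

Distances from 5: 1:2, 2:1, 3:3, 4:2, 6:2, 7:3, 8:2, 9:1, 10:4, 11:3, 12:3, 13:2.
Sum = 2 + 1 + 3 + 2 + 2 + 3 + 2 + 1 + 4 + 3 + 3 + 2 = 28.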